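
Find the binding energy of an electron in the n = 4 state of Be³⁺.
13.6057 eV

The ionization energy is the energy needed to remove the electron completely (n → ∞).

For a hydrogen-like ion with Z = 4, E_n = -13.6057 Z² / n² eV.

At n = 4: E_4 = -13.6057 × 4² / 4² = -13.6057000 eV
At n = ∞: E_∞ = 0 eV

Ionization energy = E_∞ - E_4 = 0 - (-13.6057000) = 13.6057000 eV
Ionization energy ≈ 13.6057 eV

This is also called the binding energy of the electron in state n = 4.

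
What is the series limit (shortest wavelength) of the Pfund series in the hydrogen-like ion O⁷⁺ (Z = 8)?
35.59629 nm

The series limit corresponds to the transition from n = ∞ to n = 5.
This is the highest energy (shortest wavelength) transition in the Pfund series.

E_∞ = 0 eV
E_5 = -13.6057 × 8² / 5² = -34.8305920 eV

Energy at series limit:
ΔE = E_∞ - E_5 = 0 - (-34.8305920) = 34.8305920 eV
λ = hc/E = 1239.84 eV·nm / 34.8305920 eV = 35.59629 nm

This energy equals the ionization energy from the n = 5 state of O⁷⁺.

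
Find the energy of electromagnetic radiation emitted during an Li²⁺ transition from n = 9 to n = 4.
6.141 eV

The energy levels are E_n = -13.6057 Z² eV / n².

Energy at n = 9: E_9 = -13.6057 × 3² / 9² = -1.511744 eV
Energy at n = 4: E_4 = -13.6057 × 3² / 4² = -7.653206 eV

For emission (electron falling to lower state), the photon energy is:
E_photon = E_9 - E_4 = |-1.511744 - (-7.653206)|
E_photon = 6.141 eV

This energy is carried away by the emitted photon.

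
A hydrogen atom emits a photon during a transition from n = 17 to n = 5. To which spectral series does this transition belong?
Pfund series

The spectral series in hydrogen are named based on the final (lower) energy level:
- Lyman series: n_final = 1 (ultraviolet)
- Balmer series: n_final = 2 (visible/near-UV)
- Paschen series: n_final = 3 (infrared)
- Brackett series: n_final = 4 (infrared)
- Pfund series: n_final = 5 (far infrared)

Since this transition ends at n = 5, it belongs to the Pfund series.

For reference, this 17 → 5 line has photon energy
ΔE = 13.6057 eV × (1/5² - 1/17²) = 0.4971494533 eV,
corresponding to wavelength λ = hc/ΔE = 1239.84 eV·nm / 0.4971494533 eV = 2493.8979 nm in the far infrared region.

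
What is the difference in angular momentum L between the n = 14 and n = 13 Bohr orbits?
1.055e-34 J·s (or 1ℏ)

In the Bohr model, L_n = nℏ where ℏ = 1.05457e-34 J·s.

L_14 = 14ℏ = 1.47640e-33 J·s
L_13 = 13ℏ = 1.37094e-33 J·s

ΔL = L_14 - L_13 = (14 - 13)ℏ = 1ℏ
ΔL = 1 × 1.05457e-34 J·s = 1.055e-34 J·s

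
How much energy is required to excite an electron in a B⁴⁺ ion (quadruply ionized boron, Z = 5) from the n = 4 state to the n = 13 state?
19.246 eV

The energy levels of a hydrogen-like atom are E_n = -13.6057 Z² eV / n².

Energy at n = 4: E_4 = -13.6057 × 5² / 4² = -21.258906 eV
Energy at n = 13: E_13 = -13.6057 × 5² / 13² = -2.012678 eV

The excitation energy is the difference:
ΔE = E_13 - E_4
ΔE = -2.012678 - (-21.258906)
ΔE = 19.246 eV

Since this is positive, energy must be absorbed (photon absorption).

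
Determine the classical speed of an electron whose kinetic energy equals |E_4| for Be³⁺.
2.188e+06 m/s (or 0.729735% of c)

The binding energy at n = 4 for Be³⁺ is:
E_4 = -13.6057 × 4²/4² = -13.60570000 eV
|E_4| = 13.60570000 eV

Convert to Joules:
KE = 13.60570000 eV × (1.602177 × 10⁻¹⁹ J/eV) = 2.17987e-18 J

Using KE = ½mv²:
v = √(2·KE/m_e)
v = √(2 × 2.17987e-18 J / 9.10938 × 10⁻³¹ kg)
v = 2.188e+06 m/s

This is approximately 0.729735% the speed of light.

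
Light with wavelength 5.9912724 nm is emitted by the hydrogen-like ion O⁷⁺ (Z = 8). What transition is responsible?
n = 9 → n = 2

First, find the photon energy from the wavelength (hc = 1239.84 eV·nm):
E = hc/λ = 1239.84 eV·nm / 5.9912724 nm = 206.94102 eV

The energy levels of O⁷⁺ satisfy E_n = -13.6057 × 8² / n² eV, so an emission n_i → n_f releases
ΔE = 13.6057 × 8² × (1/n_f² − 1/n_i²) eV.

Setting ΔE equal to the photon energy:
1/n_f² − 1/n_i² = 206.94102 / (13.6057 × 8²) = 0.23765432

Since 1/n_i² must be positive, we need 1/n_f² > 0.23765432, i.e. n_f ≤ 2. For each allowed n_f, solve n_i = (1/n_f² − 0.23765432)^(−1/2) and check whether it is a whole number:
  n_f = 1: 1/n_i² = 1.00000000 − 0.23765432 = 0.76234568 → n_i = 1.145  (not an integer) ✗
  n_f = 2: 1/n_i² = 0.25000000 − 0.23765432 = 0.01234568 → n_i = 9.000  → integer, n_i = 9 ✓

Only n_f = 2 gives an integer upper level, n_i = 9.

The transition is from n = 9 to n = 2 (emission).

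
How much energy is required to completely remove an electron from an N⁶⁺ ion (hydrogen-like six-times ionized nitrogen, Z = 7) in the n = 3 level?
74.0755 eV

The ionization energy is the energy needed to remove the electron completely (n → ∞).

For a hydrogen-like ion with Z = 7, E_n = -13.6057 Z² / n² eV.

At n = 3: E_3 = -13.6057 × 7² / 3² = -74.0754778 eV
At n = ∞: E_∞ = 0 eV

Ionization energy = E_∞ - E_3 = 0 - (-74.0754778) = 74.0754778 eV
Ionization energy ≈ 74.0755 eV

This is also called the binding energy of the electron in state n = 3.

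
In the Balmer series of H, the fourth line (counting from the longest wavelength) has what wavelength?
410.069 nm

The lines of a series are numbered from the longest wavelength (smallest ΔE) outward; the fourth line is the transition from n = n_f + 4 to n_f.
The Balmer series has all transitions ending at n_f = 2.

For H, the fourth line (δ-line) is the jump from n = 6 to n = 2:
E_6 = -13.6057 / 6² = -0.3779361 eV
E_2 = -13.6057 / 2² = -3.4014250 eV
ΔE = E_6 - E_2 = 3.0234889 eV

λ = hc/E = 1239.84 eV·nm / 3.0234889 eV
λ = 410.069 nm

This is the δ-line of the Balmer series in H.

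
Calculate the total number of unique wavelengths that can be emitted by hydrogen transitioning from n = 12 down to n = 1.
66

The electron can occupy levels n = 1, 2, ..., 12 during de-excitation — that is m = 12 - 1 + 1 = 12 distinct levels.

The number of distinct spectral lines equals the number of ways to choose 2 of these m levels (each pair gives one possible emission transition):

Number of lines = m(m-1)/2 = 12×11/2 = 66

These correspond to all possible transitions between the 12 levels:
12 → 11, 12 → 10, 12 → 9, 12 → 8, 12 → 7, 12 → 6, 12 → 5, 12 → 4...

Each transition produces a photon with a unique energy (and thus wavelength). This count does not depend on Z.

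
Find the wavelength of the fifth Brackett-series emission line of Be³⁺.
113.558 nm

The lines of a series are numbered from the longest wavelength (smallest ΔE) outward; the fifth line is the transition from n = n_f + 5 to n_f.
The Brackett series has all transitions ending at n_f = 4.

For Be³⁺ (Z = 4), the fifth line (ε-line) is the jump from n = 9 to n = 4:
E_9 = -13.6057 × 4² / 9² = -2.687546 eV
E_4 = -13.6057 × 4² / 4² = -13.605700 eV
ΔE = E_9 - E_4 = 10.918154 eV

λ = hc/E = 1239.84 eV·nm / 10.918154 eV
λ = 113.558 nm

This is the ε-line of the Brackett series in Be³⁺.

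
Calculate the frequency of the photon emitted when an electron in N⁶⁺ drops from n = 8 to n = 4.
7.5564e+15 Hz

First, find the transition energy:
E_8 = -13.6057 × 7² / 8² = -10.416864 eV
E_4 = -13.6057 × 7² / 4² = -41.667456 eV
|ΔE| = |E_4 - E_8| = 31.250592 eV

Convert to Joules: E = 31.250592 eV × (1.602177 × 10⁻¹⁹ J/eV) = 5.006898e-18 J

Using E = hf:
f = E/h = 5.006898e-18 J / (6.62607 × 10⁻³⁴ J·s)
f = 7.5564e+15 Hz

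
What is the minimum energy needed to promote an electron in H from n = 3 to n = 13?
1.431237 eV

The energy levels of a hydrogen-like atom are E_n = -13.6057 eV / n².

Energy at n = 3: E_3 = -13.6057 / 3² = -1.511744444 eV
Energy at n = 13: E_13 = -13.6057 / 13² = -0.080507101 eV

The excitation energy is the difference:
ΔE = E_13 - E_3
ΔE = -0.080507101 - (-1.511744444)
ΔE = 1.431237 eV

Since this is positive, energy must be absorbed (photon absorption).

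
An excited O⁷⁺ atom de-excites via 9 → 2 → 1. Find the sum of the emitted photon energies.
860.0146 eV

The energy levels of O⁷⁺ are E_n = -13.6057 × 8² / n² eV.

First transition (9 → 2):
ΔE₁ = |E_2 - E_9|
ΔE₁ = |-217.6912000000 - (-10.7501827160)| = 206.9410173 eV

Second transition (2 → 1):
ΔE₂ = |E_1 - E_2|
ΔE₂ = |-870.7648000000 - (-217.6912000000)| = 653.0736000 eV

Total energy released:
E_total = ΔE₁ + ΔE₂ = 206.9410173 + 653.0736000 = 860.0146 eV

Note: This equals the direct transition 9 → 1: 860.0146 eV ✓
Energy is conserved regardless of the path taken.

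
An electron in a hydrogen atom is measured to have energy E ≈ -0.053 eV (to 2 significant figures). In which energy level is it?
n = 16

The exact energy levels follow E_n = -13.6057 eV / n².

The measured value (-0.053 eV) is reported to only 2 significant figures, so we must test candidate n values and see which one matches to that precision.

Candidate energies:
  n = 14:  E = -13.6057/14² = -0.06942 eV
  n = 15:  E = -13.6057/15² = -0.06047 eV
  n = 16:  E = -13.6057/16² = -0.05315 eV  ← matches
  n = 17:  E = -13.6057/17² = -0.04708 eV
  n = 18:  E = -13.6057/18² = -0.04199 eV

Checking against the measurement of -0.053 eV (2 sig figs), only n = 16 agrees:
E_16 = -0.05315 eV, which rounds to -0.053 eV ✓

Therefore n = 16.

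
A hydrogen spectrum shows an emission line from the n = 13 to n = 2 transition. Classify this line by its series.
Balmer series

The spectral series in hydrogen are named based on the final (lower) energy level:
- Lyman series: n_final = 1 (ultraviolet)
- Balmer series: n_final = 2 (visible/near-UV)
- Paschen series: n_final = 3 (infrared)
- Brackett series: n_final = 4 (infrared)
- Pfund series: n_final = 5 (far infrared)

Since this transition ends at n = 2, it belongs to the Balmer series.

For reference, this 13 → 2 line has photon energy
ΔE = 13.6057 eV × (1/2² - 1/13²) = 3.320918 eV,
corresponding to wavelength λ = hc/ΔE = 1239.84 eV·nm / 3.320918 eV = 373.34 nm in the visible/near-UV region.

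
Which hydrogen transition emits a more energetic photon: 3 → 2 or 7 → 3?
3 → 2

Calculate the energy for each transition:

Transition 3 → 2:
ΔE₁ = |E_2 - E_3| = |-13.6057/2² - (-13.6057/3²)|
ΔE₁ = |-3.401425000 - (-1.511744444)| = 1.889681 eV

Transition 7 → 3:
ΔE₂ = |E_3 - E_7| = |-13.6057/3² - (-13.6057/7²)|
ΔE₂ = |-1.511744444 - (-0.277667347)| = 1.234077 eV

Since 1.889681 eV > 1.234077 eV, the transition 3 → 2 emits the more energetic photon.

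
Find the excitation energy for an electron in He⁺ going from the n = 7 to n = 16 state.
0.89808 eV

The energy levels of a hydrogen-like atom are E_n = -13.6057 Z² eV / n².

Energy at n = 7: E_7 = -13.6057 × 2² / 7² = -1.11066939 eV
Energy at n = 16: E_16 = -13.6057 × 2² / 16² = -0.21258906 eV

The excitation energy is the difference:
ΔE = E_16 - E_7
ΔE = -0.21258906 - (-1.11066939)
ΔE = 0.89808 eV

Since this is positive, energy must be absorbed (photon absorption).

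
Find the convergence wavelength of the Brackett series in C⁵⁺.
40.500673 nm

The series limit corresponds to the transition from n = ∞ to n = 4.
This is the highest energy (shortest wavelength) transition in the Brackett series.

E_∞ = 0 eV
E_4 = -13.6057 × 6² / 4² = -30.61282500 eV

Energy at series limit:
ΔE = E_∞ - E_4 = 0 - (-30.61282500) = 30.61282500 eV
λ = hc/E = 1239.84 eV·nm / 30.61282500 eV = 40.500673 nm

This energy equals the ionization energy from the n = 4 state of C⁵⁺.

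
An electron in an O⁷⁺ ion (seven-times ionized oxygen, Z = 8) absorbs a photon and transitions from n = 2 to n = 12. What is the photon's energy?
211.644222 eV

The energy levels of a hydrogen-like atom are E_n = -13.6057 Z² eV / n².

Energy at n = 2: E_2 = -13.6057 × 8² / 2² = -217.691200000 eV
Energy at n = 12: E_12 = -13.6057 × 8² / 12² = -6.046977778 eV

The excitation energy is the difference:
ΔE = E_12 - E_2
ΔE = -6.046977778 - (-217.691200000)
ΔE = 211.644222 eV

Since this is positive, energy must be absorbed (photon absorption).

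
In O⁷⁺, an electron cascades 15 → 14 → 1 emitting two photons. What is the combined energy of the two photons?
866.89473 eV

The energy levels of O⁷⁺ are E_n = -13.6057 × 8² / n² eV.

First transition (15 → 14):
ΔE₁ = |E_14 - E_15|
ΔE₁ = |-4.44267755102 - (-3.87006577778)| = 0.57261177 eV

Second transition (14 → 1):
ΔE₂ = |E_1 - E_14|
ΔE₂ = |-870.76480000000 - (-4.44267755102)| = 866.32212245 eV

Total energy released:
E_total = ΔE₁ + ΔE₂ = 0.57261177 + 866.32212245 = 866.89473 eV

Note: This equals the direct transition 15 → 1: 866.89473 eV ✓
Energy is conserved regardless of the path taken.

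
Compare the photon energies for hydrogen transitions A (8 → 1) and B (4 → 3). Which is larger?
8 → 1

Calculate the energy for each transition:

Transition 8 → 1:
ΔE₁ = |E_1 - E_8| = |-13.6057/1² - (-13.6057/8²)|
ΔE₁ = |-13.605700000000 - (-0.212589062500)| = 13.393110938 eV

Transition 4 → 3:
ΔE₂ = |E_3 - E_4| = |-13.6057/3² - (-13.6057/4²)|
ΔE₂ = |-1.511744444444 - (-0.850356250000)| = 0.661388194 eV

Since 13.393110938 eV > 0.661388194 eV, the transition 8 → 1 emits the more energetic photon.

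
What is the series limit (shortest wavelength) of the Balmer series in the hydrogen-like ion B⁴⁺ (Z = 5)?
14.5802 nm

The series limit corresponds to the transition from n = ∞ to n = 2.
This is the highest energy (shortest wavelength) transition in the Balmer series.

E_∞ = 0 eV
E_2 = -13.6057 × 5² / 2² = -85.035625 eV

Energy at series limit:
ΔE = E_∞ - E_2 = 0 - (-85.035625) = 85.035625 eV
λ = hc/E = 1239.84 eV·nm / 85.035625 eV = 14.5802 nm

This energy equals the ionization energy from the n = 2 state of B⁴⁺.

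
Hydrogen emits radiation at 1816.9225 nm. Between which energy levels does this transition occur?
n = 9 → n = 4

First, find the photon energy from the wavelength (hc = 1239.84 eV·nm):
E = hc/λ = 1239.84 eV·nm / 1816.9225 nm = 0.68238464 eV

The energy levels of hydrogen satisfy E_n = -13.6057 / n² eV, so an emission n_i → n_f releases
ΔE = 13.6057 × (1/n_f² − 1/n_i²) eV.

Setting ΔE equal to the photon energy:
1/n_f² − 1/n_i² = 0.68238464 / 13.6057 = 0.050154321

Since 1/n_i² must be positive, we need 1/n_f² > 0.050154321, i.e. n_f ≤ 4. For each allowed n_f, solve n_i = (1/n_f² − 0.050154321)^(−1/2) and check whether it is a whole number:
  n_f = 1: 1/n_i² = 1.000000000 − 0.050154321 = 0.949845679 → n_i = 1.026  (not an integer) ✗
  n_f = 2: 1/n_i² = 0.250000000 − 0.050154321 = 0.199845679 → n_i = 2.237  (not an integer) ✗
  n_f = 3: 1/n_i² = 0.111111111 − 0.050154321 = 0.060956790 → n_i = 4.050  (not an integer) ✗
  n_f = 4: 1/n_i² = 0.062500000 − 0.050154321 = 0.012345679 → n_i = 9.000  → integer, n_i = 9 ✓

Only n_f = 4 gives an integer upper level, n_i = 9.

The transition is from n = 9 to n = 4 (emission).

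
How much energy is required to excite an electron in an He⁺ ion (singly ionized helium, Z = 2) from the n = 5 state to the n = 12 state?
1.798976 eV

The energy levels of a hydrogen-like atom are E_n = -13.6057 Z² eV / n².

Energy at n = 5: E_5 = -13.6057 × 2² / 5² = -2.176912000 eV
Energy at n = 12: E_12 = -13.6057 × 2² / 12² = -0.377936111 eV

The excitation energy is the difference:
ΔE = E_12 - E_5
ΔE = -0.377936111 - (-2.176912000)
ΔE = 1.798976 eV

Since this is positive, energy must be absorbed (photon absorption).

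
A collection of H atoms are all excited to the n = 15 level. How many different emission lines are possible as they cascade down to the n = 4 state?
66

The electron can occupy levels n = 4, 5, ..., 15 during de-excitation — that is m = 15 - 4 + 1 = 12 distinct levels.

The number of distinct spectral lines equals the number of ways to choose 2 of these m levels (each pair gives one possible emission transition):

Number of lines = m(m-1)/2 = 12×11/2 = 66

These correspond to all possible transitions between the 12 levels:
15 → 14, 15 → 13, 15 → 12, 15 → 11, 15 → 10, 15 → 9, 15 → 8, 15 → 7...

Each transition produces a photon with a unique energy (and thus wavelength). This count does not depend on Z.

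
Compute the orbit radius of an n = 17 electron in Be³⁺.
3.8233 nm (or 38.2331 Å)

The Bohr radius formula is:
r_n = n² a₀ / Z

where a₀ = 0.0529177 nm is the Bohr radius.

For Be³⁺ (Z = 4) at n = 17:
r_17 = 17² × 0.0529177 nm / 4
r_17 = 289 × 0.0529177 nm / 4
r_17 = 15.29322 nm / 4
r_17 = 3.8233 nm

The electron orbits at approximately 3.8233 nm from the nucleus.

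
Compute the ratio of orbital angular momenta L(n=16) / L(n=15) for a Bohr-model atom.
1.067

In the Bohr model, L_n = nℏ, so the ratio is purely the ratio of quantum numbers:

L_16/L_15 = 16ℏ / 15ℏ = 16/15 = 1.067

The angular momentum scales linearly with n.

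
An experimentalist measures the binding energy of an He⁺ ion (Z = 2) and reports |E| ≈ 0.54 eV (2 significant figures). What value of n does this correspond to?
n = 10

The exact energy levels follow E_n = -13.6057 Z² / n² eV with Z = 2.

The measured value (-0.54 eV) is reported to only 2 significant figures, so we must test candidate n values and see which one matches to that precision.

Candidate energies:
  n = 8:  E = -13.6057 × 2² / 8² = -0.850356 eV
  n = 9:  E = -13.6057 × 2² / 9² = -0.671886 eV
  n = 10:  E = -13.6057 × 2² / 10² = -0.544228 eV  ← matches
  n = 11:  E = -13.6057 × 2² / 11² = -0.449775 eV
  n = 12:  E = -13.6057 × 2² / 12² = -0.377936 eV

Checking against the measurement of -0.54 eV (2 sig figs), only n = 10 agrees:
E_10 = -0.544228 eV, which rounds to -0.54 eV ✓

Therefore n = 10.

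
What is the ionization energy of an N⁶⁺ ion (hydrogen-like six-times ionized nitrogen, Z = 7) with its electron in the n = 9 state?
8.23 eV

The ionization energy is the energy needed to remove the electron completely (n → ∞).

For a hydrogen-like ion with Z = 7, E_n = -13.6057 Z² / n² eV.

At n = 9: E_9 = -13.6057 × 7² / 9² = -8.23061 eV
At n = ∞: E_∞ = 0 eV

Ionization energy = E_∞ - E_9 = 0 - (-8.23061) = 8.23061 eV
Ionization energy ≈ 8.23 eV

This is also called the binding energy of the electron in state n = 9.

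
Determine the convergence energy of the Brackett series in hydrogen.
0.85 eV

The series limit corresponds to the transition from n = ∞ to n = 4.
This is the highest energy (shortest wavelength) transition in the Brackett series.

E_∞ = 0 eV
E_4 = -13.6057 / 4² = -0.85 eV

Energy at series limit:
ΔE = E_∞ - E_4 = 0 - (-0.85) = 0.85 eV

This energy equals the ionization energy from the n = 4 state of hydrogen.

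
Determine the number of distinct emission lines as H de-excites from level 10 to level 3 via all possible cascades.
28

The electron can occupy levels n = 3, 4, ..., 10 during de-excitation — that is m = 10 - 3 + 1 = 8 distinct levels.

The number of distinct spectral lines equals the number of ways to choose 2 of these m levels (each pair gives one possible emission transition):

Number of lines = m(m-1)/2 = 8×7/2 = 28

These correspond to all possible transitions between the 8 levels:
10 → 9, 10 → 8, 10 → 7, 10 → 6, 10 → 5, 10 → 4, 10 → 3, 9 → 8...

Each transition produces a photon with a unique energy (and thus wavelength). This count does not depend on Z.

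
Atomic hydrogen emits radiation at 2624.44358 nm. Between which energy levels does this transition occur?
n = 6 → n = 4

First, find the photon energy from the wavelength (hc = 1239.84 eV·nm):
E = hc/λ = 1239.84 eV·nm / 2624.44358 nm = 0.47242014 eV

The energy levels of hydrogen satisfy E_n = -13.6057 / n² eV, so an emission n_i → n_f releases
ΔE = 13.6057 × (1/n_f² − 1/n_i²) eV.

Setting ΔE equal to the photon energy:
1/n_f² − 1/n_i² = 0.47242014 / 13.6057 = 0.034722222

Since 1/n_i² must be positive, we need 1/n_f² > 0.034722222, i.e. n_f ≤ 5. For each allowed n_f, solve n_i = (1/n_f² − 0.034722222)^(−1/2) and check whether it is a whole number:
  n_f = 1: 1/n_i² = 1.000000000 − 0.034722222 = 0.965277778 → n_i = 1.018  (not an integer) ✗
  n_f = 2: 1/n_i² = 0.250000000 − 0.034722222 = 0.215277778 → n_i = 2.155  (not an integer) ✗
  n_f = 3: 1/n_i² = 0.111111111 − 0.034722222 = 0.076388889 → n_i = 3.618  (not an integer) ✗
  n_f = 4: 1/n_i² = 0.062500000 − 0.034722222 = 0.027777778 → n_i = 6.000  → integer, n_i = 6 ✓
  n_f = 5: 1/n_i² = 0.040000000 − 0.034722222 = 0.005277778 → n_i = 13.765  (not an integer) ✗

Only n_f = 4 gives an integer upper level, n_i = 6.

The transition is from n = 6 to n = 4 (emission).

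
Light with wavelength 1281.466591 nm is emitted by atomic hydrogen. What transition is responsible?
n = 5 → n = 3

First, find the photon energy from the wavelength (hc = 1239.84 eV·nm):
E = hc/λ = 1239.84 eV·nm / 1281.466591 nm = 0.96751644 eV

The energy levels of hydrogen satisfy E_n = -13.6057 / n² eV, so an emission n_i → n_f releases
ΔE = 13.6057 × (1/n_f² − 1/n_i²) eV.

Setting ΔE equal to the photon energy:
1/n_f² − 1/n_i² = 0.96751644 / 13.6057 = 0.071111111

Since 1/n_i² must be positive, we need 1/n_f² > 0.071111111, i.e. n_f ≤ 3. For each allowed n_f, solve n_i = (1/n_f² − 0.071111111)^(−1/2) and check whether it is a whole number:
  n_f = 1: 1/n_i² = 1.000000000 − 0.071111111 = 0.928888889 → n_i = 1.038  (not an integer) ✗
  n_f = 2: 1/n_i² = 0.250000000 − 0.071111111 = 0.178888889 → n_i = 2.364  (not an integer) ✗
  n_f = 3: 1/n_i² = 0.111111111 − 0.071111111 = 0.040000000 → n_i = 5.000  → integer, n_i = 5 ✓

Only n_f = 3 gives an integer upper level, n_i = 5.

The transition is from n = 5 to n = 3 (emission).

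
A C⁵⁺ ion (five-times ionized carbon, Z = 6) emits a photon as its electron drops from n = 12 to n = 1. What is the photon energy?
486.404 eV

The energy levels are E_n = -13.6057 Z² eV / n².

Energy at n = 12: E_12 = -13.6057 × 6² / 12² = -3.401425 eV
Energy at n = 1: E_1 = -13.6057 × 6² / 1² = -489.805200 eV

For emission (electron falling to lower state), the photon energy is:
E_photon = E_12 - E_1 = |-3.401425 - (-489.805200)|
E_photon = 486.404 eV

This energy is carried away by the emitted photon.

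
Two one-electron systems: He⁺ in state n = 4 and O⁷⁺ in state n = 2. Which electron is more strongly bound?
O⁷⁺ at n = 2 (E = -217.691 eV)

Using E_n = -13.6057 Z² / n² eV:

He⁺ (Z = 2) at n = 4:
E = -13.6057 × 2² / 4² = -13.6057 × 4 / 16 = -3.401425 eV

O⁷⁺ (Z = 8) at n = 2:
E = -13.6057 × 8² / 2² = -13.6057 × 64 / 4 = -217.691200 eV

Since -217.691200 eV < -3.401425 eV,
O⁷⁺ at n = 2 is more tightly bound (requires more energy to ionize).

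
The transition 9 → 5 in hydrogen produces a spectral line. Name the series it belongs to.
Pfund series

The spectral series in hydrogen are named based on the final (lower) energy level:
- Lyman series: n_final = 1 (ultraviolet)
- Balmer series: n_final = 2 (visible/near-UV)
- Paschen series: n_final = 3 (infrared)
- Brackett series: n_final = 4 (infrared)
- Pfund series: n_final = 5 (far infrared)

Since this transition ends at n = 5, it belongs to the Pfund series.

For reference, this 9 → 5 line has photon energy
ΔE = 13.6057 eV × (1/5² - 1/9²) = 0.376256395 eV,
corresponding to wavelength λ = hc/ΔE = 1239.84 eV·nm / 0.376256395 eV = 3295.200 nm in the far infrared region.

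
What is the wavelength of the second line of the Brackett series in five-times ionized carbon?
72.901211 nm

The lines of a series are numbered from the longest wavelength (smallest ΔE) outward; the second line is the transition from n = n_f + 2 to n_f.
The Brackett series has all transitions ending at n_f = 4.

For C⁵⁺ (Z = 6), the second line (β-line) is the jump from n = 6 to n = 4:
E_6 = -13.6057 × 6² / 6² = -13.60570000 eV
E_4 = -13.6057 × 6² / 4² = -30.61282500 eV
ΔE = E_6 - E_4 = 17.00712500 eV

λ = hc/E = 1239.84 eV·nm / 17.00712500 eV
λ = 72.901211 nm

This is the β-line of the Brackett series in C⁵⁺.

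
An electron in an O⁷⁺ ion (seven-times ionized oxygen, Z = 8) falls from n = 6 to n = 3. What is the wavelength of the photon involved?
17.086 nm

First, find the transition energy using E_n = -13.6057 Z² / n² eV:
E_6 = -13.6057 × 8² / 6² = -24.18791 eV
E_3 = -13.6057 × 8² / 3² = -96.75164 eV

Photon energy: |ΔE| = |E_3 - E_6| = 72.56373 eV

Convert to wavelength using E = hc/λ with hc = 1239.84 eV·nm:
λ = hc/E = 1239.84 eV·nm / 72.56373 eV
λ = 17.086 nm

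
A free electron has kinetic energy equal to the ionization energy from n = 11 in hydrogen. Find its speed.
1.989e+05 m/s (or 0.066340% of c)

The binding energy at n = 11 for hydrogen is:
E_11 = -13.6057/11² = -0.11244380 eV
|E_11| = 0.11244380 eV

Convert to Joules:
KE = 0.11244380 eV × (1.602177 × 10⁻¹⁹ J/eV) = 1.80155e-20 J

Using KE = ½mv²:
v = √(2·KE/m_e)
v = √(2 × 1.80155e-20 J / 9.10938 × 10⁻³¹ kg)
v = 1.989e+05 m/s

This is approximately 0.066340% the speed of light.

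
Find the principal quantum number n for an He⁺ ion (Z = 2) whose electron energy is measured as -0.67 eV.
n = 9

The exact energy levels follow E_n = -13.6057 Z² / n² eV with Z = 2.

The measured value (-0.67 eV) is reported to only 2 significant figures, so we must test candidate n values and see which one matches to that precision.

Candidate energies:
  n = 7:  E = -13.6057 × 2² / 7² = -1.11067 eV
  n = 8:  E = -13.6057 × 2² / 8² = -0.85036 eV
  n = 9:  E = -13.6057 × 2² / 9² = -0.67189 eV  ← matches
  n = 10:  E = -13.6057 × 2² / 10² = -0.54423 eV
  n = 11:  E = -13.6057 × 2² / 11² = -0.44978 eV

Checking against the measurement of -0.67 eV (2 sig figs), only n = 9 agrees:
E_9 = -0.67189 eV, which rounds to -0.67 eV ✓

Therefore n = 9.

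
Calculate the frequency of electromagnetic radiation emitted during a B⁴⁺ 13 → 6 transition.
1.798e+15 Hz

First, find the transition energy:
E_13 = -13.6057 × 5² / 13² = -2.01267751 eV
E_6 = -13.6057 × 5² / 6² = -9.44840278 eV
|ΔE| = |E_6 - E_13| = 7.43572527 eV

Convert to Joules: E = 7.43572527 eV × (1.602177 × 10⁻¹⁹ J/eV) = 1.19133e-18 J

Using E = hf:
f = E/h = 1.19133e-18 J / (6.62607 × 10⁻³⁴ J·s)
f = 1.798e+15 Hz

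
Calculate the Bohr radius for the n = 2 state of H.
0.2117 nm (or 2.1167 Å)

The Bohr radius formula is:
r_n = n² a₀ / Z

where a₀ = 0.0529177 nm is the Bohr radius.

For H (Z = 1) at n = 2:
r_2 = 2² × 0.0529177 nm / 1
r_2 = 4 × 0.0529177 nm / 1
r_2 = 0.21167 nm / 1
r_2 = 0.2117 nm

The electron orbits at approximately 0.2117 nm from the nucleus.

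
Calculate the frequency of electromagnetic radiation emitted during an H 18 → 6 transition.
8.123e+13 Hz

First, find the transition energy:
E_18 = -13.6057 / 18² = -0.0419929 eV
E_6 = -13.6057 / 6² = -0.3779361 eV
|ΔE| = |E_6 - E_18| = 0.3359432 eV

Convert to Joules: E = 0.3359432 eV × (1.602177 × 10⁻¹⁹ J/eV) = 5.38240e-20 J

Using E = hf:
f = E/h = 5.38240e-20 J / (6.62607 × 10⁻³⁴ J·s)
f = 8.123e+13 Hz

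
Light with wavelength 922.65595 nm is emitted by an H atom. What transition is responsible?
n = 9 → n = 3

First, find the photon energy from the wavelength (hc = 1239.84 eV·nm):
E = hc/λ = 1239.84 eV·nm / 922.65595 nm = 1.3437728 eV

The energy levels of hydrogen satisfy E_n = -13.6057 / n² eV, so an emission n_i → n_f releases
ΔE = 13.6057 × (1/n_f² − 1/n_i²) eV.

Setting ΔE equal to the photon energy:
1/n_f² − 1/n_i² = 1.3437728 / 13.6057 = 0.098765429

Since 1/n_i² must be positive, we need 1/n_f² > 0.098765429, i.e. n_f ≤ 3. For each allowed n_f, solve n_i = (1/n_f² − 0.098765429)^(−1/2) and check whether it is a whole number:
  n_f = 1: 1/n_i² = 1.000000000 − 0.098765429 = 0.901234571 → n_i = 1.053  (not an integer) ✗
  n_f = 2: 1/n_i² = 0.250000000 − 0.098765429 = 0.151234571 → n_i = 2.571  (not an integer) ✗
  n_f = 3: 1/n_i² = 0.111111111 − 0.098765429 = 0.012345682 → n_i = 9.000  → integer, n_i = 9 ✓

Only n_f = 3 gives an integer upper level, n_i = 9.

The transition is from n = 9 to n = 3 (emission).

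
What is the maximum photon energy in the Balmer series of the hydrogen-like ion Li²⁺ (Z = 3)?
30.612825 eV

The series limit corresponds to the transition from n = ∞ to n = 2.
This is the highest energy (shortest wavelength) transition in the Balmer series.

E_∞ = 0 eV
E_2 = -13.6057 × 3² / 2² = -30.612825 eV

Energy at series limit:
ΔE = E_∞ - E_2 = 0 - (-30.612825) = 30.612825 eV

This energy equals the ionization energy from the n = 2 state of Li²⁺.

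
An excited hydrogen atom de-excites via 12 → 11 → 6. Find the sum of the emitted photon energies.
0.283 eV

The energy levels of hydrogen are E_n = -13.6057 / n² eV.

First transition (12 → 11):
ΔE₁ = |E_11 - E_12|
ΔE₁ = |-0.112443802 - (-0.094484028)| = 0.017960 eV

Second transition (11 → 6):
ΔE₂ = |E_6 - E_11|
ΔE₂ = |-0.377936111 - (-0.112443802)| = 0.265492 eV

Total energy released:
E_total = ΔE₁ + ΔE₂ = 0.017960 + 0.265492 = 0.283 eV

Note: This equals the direct transition 12 → 6: 0.283 eV ✓
Energy is conserved regardless of the path taken.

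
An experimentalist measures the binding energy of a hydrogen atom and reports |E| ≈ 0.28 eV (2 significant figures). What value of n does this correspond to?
n = 7

The exact energy levels follow E_n = -13.6057 eV / n².

The measured value (-0.28 eV) is reported to only 2 significant figures, so we must test candidate n values and see which one matches to that precision.

Candidate energies:
  n = 5:  E = -13.6057/5² = -0.54423 eV
  n = 6:  E = -13.6057/6² = -0.37794 eV
  n = 7:  E = -13.6057/7² = -0.27767 eV  ← matches
  n = 8:  E = -13.6057/8² = -0.21259 eV
  n = 9:  E = -13.6057/9² = -0.16797 eV

Checking against the measurement of -0.28 eV (2 sig figs), only n = 7 agrees:
E_7 = -0.27767 eV, which rounds to -0.28 eV ✓

Therefore n = 7.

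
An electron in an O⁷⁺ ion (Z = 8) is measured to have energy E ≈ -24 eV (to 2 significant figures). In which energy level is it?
n = 6

The exact energy levels follow E_n = -13.6057 Z² / n² eV with Z = 8.

The measured value (-24 eV) is reported to only 2 significant figures, so we must test candidate n values and see which one matches to that precision.

Candidate energies:
  n = 4:  E = -13.6057 × 8² / 4² = -54.42280 eV
  n = 5:  E = -13.6057 × 8² / 5² = -34.83059 eV
  n = 6:  E = -13.6057 × 8² / 6² = -24.18791 eV  ← matches
  n = 7:  E = -13.6057 × 8² / 7² = -17.77071 eV
  n = 8:  E = -13.6057 × 8² / 8² = -13.60570 eV

Checking against the measurement of -24 eV (2 sig figs), only n = 6 agrees:
E_6 = -24.18791 eV, which rounds to -24 eV ✓

Therefore n = 6.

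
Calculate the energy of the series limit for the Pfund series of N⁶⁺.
26.667 eV

The series limit corresponds to the transition from n = ∞ to n = 5.
This is the highest energy (shortest wavelength) transition in the Pfund series.

E_∞ = 0 eV
E_5 = -13.6057 × 7² / 5² = -26.667 eV

Energy at series limit:
ΔE = E_∞ - E_5 = 0 - (-26.667) = 26.667 eV

This energy equals the ionization energy from the n = 5 state of N⁶⁺.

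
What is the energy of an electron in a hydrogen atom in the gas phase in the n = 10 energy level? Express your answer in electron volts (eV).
-0.13606 eV

The energy levels of a hydrogen-like atom are given by:
E_n = -13.6057 eV / n²

For n = 10:
E_10 = -13.6057 eV / 10²
E_10 = -13.6057 eV / 100
E_10 = -0.13606 eV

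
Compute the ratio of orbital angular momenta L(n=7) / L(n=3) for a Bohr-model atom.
2.33

In the Bohr model, L_n = nℏ, so the ratio is purely the ratio of quantum numbers:

L_7/L_3 = 7ℏ / 3ℏ = 7/3 = 2.33

The angular momentum scales linearly with n.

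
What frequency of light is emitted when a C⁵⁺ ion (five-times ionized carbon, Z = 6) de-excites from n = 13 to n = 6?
2.5890e+15 Hz

First, find the transition energy:
E_13 = -13.6057 × 6² / 13² = -2.8982556 eV
E_6 = -13.6057 × 6² / 6² = -13.6057000 eV
|ΔE| = |E_6 - E_13| = 10.7074444 eV

Convert to Joules: E = 10.7074444 eV × (1.602177 × 10⁻¹⁹ J/eV) = 1.715522e-18 J

Using E = hf:
f = E/h = 1.715522e-18 J / (6.62607 × 10⁻³⁴ J·s)
f = 2.5890e+15 Hz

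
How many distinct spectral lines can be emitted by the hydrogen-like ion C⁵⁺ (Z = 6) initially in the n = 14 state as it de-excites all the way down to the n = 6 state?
36

The electron can occupy levels n = 6, 7, ..., 14 during de-excitation — that is m = 14 - 6 + 1 = 9 distinct levels.

The number of distinct spectral lines equals the number of ways to choose 2 of these m levels (each pair gives one possible emission transition):

Number of lines = m(m-1)/2 = 9×8/2 = 36

These correspond to all possible transitions between the 9 levels:
14 → 13, 14 → 12, 14 → 11, 14 → 10, 14 → 9, 14 → 8, 14 → 7, 14 → 6...

Each transition produces a photon with a unique energy (and thus wavelength). This count does not depend on Z.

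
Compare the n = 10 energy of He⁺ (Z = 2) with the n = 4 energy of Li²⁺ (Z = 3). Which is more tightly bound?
Li²⁺ at n = 4 (E = -7.653 eV)

Using E_n = -13.6057 Z² / n² eV:

He⁺ (Z = 2) at n = 10:
E = -13.6057 × 2² / 10² = -13.6057 × 4 / 100 = -0.544228 eV

Li²⁺ (Z = 3) at n = 4:
E = -13.6057 × 3² / 4² = -13.6057 × 9 / 16 = -7.653206 eV

Since -7.653206 eV < -0.544228 eV,
Li²⁺ at n = 4 is more tightly bound (requires more energy to ionize).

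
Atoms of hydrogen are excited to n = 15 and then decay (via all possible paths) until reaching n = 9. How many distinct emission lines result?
21

The electron can occupy levels n = 9, 10, ..., 15 during de-excitation — that is m = 15 - 9 + 1 = 7 distinct levels.

The number of distinct spectral lines equals the number of ways to choose 2 of these m levels (each pair gives one possible emission transition):

Number of lines = m(m-1)/2 = 7×6/2 = 21

These correspond to all possible transitions between the 7 levels:
15 → 14, 15 → 13, 15 → 12, 15 → 11, 15 → 10, 15 → 9, 14 → 13, 14 → 12...

Each transition produces a photon with a unique energy (and thus wavelength). This count does not depend on Z.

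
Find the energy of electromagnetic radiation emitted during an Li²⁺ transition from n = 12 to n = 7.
1.65 eV

The energy levels are E_n = -13.6057 Z² eV / n².

Energy at n = 12: E_12 = -13.6057 × 3² / 12² = -0.85036 eV
Energy at n = 7: E_7 = -13.6057 × 3² / 7² = -2.49901 eV

For emission (electron falling to lower state), the photon energy is:
E_photon = E_12 - E_7 = |-0.85036 - (-2.49901)|
E_photon = 1.65 eV

This energy is carried away by the emitted photon.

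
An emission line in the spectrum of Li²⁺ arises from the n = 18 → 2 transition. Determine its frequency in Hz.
7.31e+15 Hz

First, find the transition energy:
E_18 = -13.6057 × 3² / 18² = -0.37793611 eV
E_2 = -13.6057 × 3² / 2² = -30.61282500 eV
|ΔE| = |E_2 - E_18| = 30.23488889 eV

Convert to Joules: E = 30.23488889 eV × (1.602177 × 10⁻¹⁹ J/eV) = 4.8442e-18 J

Using E = hf:
f = E/h = 4.8442e-18 J / (6.62607 × 10⁻³⁴ J·s)
f = 7.31e+15 Hz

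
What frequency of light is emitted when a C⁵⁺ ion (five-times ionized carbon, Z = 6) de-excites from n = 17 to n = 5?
4.328e+15 Hz

First, find the transition energy:
E_17 = -13.6057 × 6² / 17² = -1.694828 eV
E_5 = -13.6057 × 6² / 5² = -19.592208 eV
|ΔE| = |E_5 - E_17| = 17.897380 eV

Convert to Joules: E = 17.897380 eV × (1.602177 × 10⁻¹⁹ J/eV) = 2.86748e-18 J

Using E = hf:
f = E/h = 2.86748e-18 J / (6.62607 × 10⁻³⁴ J·s)
f = 4.328e+15 Hz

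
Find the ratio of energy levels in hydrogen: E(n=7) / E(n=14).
4.00

Using E_n = -13.6057 Z² / n² eV with Z = 1:

E_7 = -13.6057 / 7² = -13.6057 / 49 = -0.27766735 eV
E_14 = -13.6057 / 14² = -13.6057 / 196 = -0.06941684 eV

The ratio is:
E_7/E_14 = (-0.27766735) / (-0.06941684)
E_7/E_14 = (-13.6057/49) / (-13.6057/196)
E_7/E_14 = 196/49
E_7/E_14 = 4.00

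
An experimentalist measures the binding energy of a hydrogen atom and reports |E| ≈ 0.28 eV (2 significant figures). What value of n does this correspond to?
n = 7

The exact energy levels follow E_n = -13.6057 eV / n².

The measured value (-0.28 eV) is reported to only 2 significant figures, so we must test candidate n values and see which one matches to that precision.

Candidate energies:
  n = 5:  E = -13.6057/5² = -0.54423 eV
  n = 6:  E = -13.6057/6² = -0.37794 eV
  n = 7:  E = -13.6057/7² = -0.27767 eV  ← matches
  n = 8:  E = -13.6057/8² = -0.21259 eV
  n = 9:  E = -13.6057/9² = -0.16797 eV

Checking against the measurement of -0.28 eV (2 sig figs), only n = 7 agrees:
E_7 = -0.27767 eV, which rounds to -0.28 eV ✓

Therefore n = 7.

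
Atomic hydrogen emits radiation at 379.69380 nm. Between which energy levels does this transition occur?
n = 10 → n = 2

First, find the photon energy from the wavelength (hc = 1239.84 eV·nm):
E = hc/λ = 1239.84 eV·nm / 379.69380 nm = 3.2653680 eV

The energy levels of hydrogen satisfy E_n = -13.6057 / n² eV, so an emission n_i → n_f releases
ΔE = 13.6057 × (1/n_f² − 1/n_i²) eV.

Setting ΔE equal to the photon energy:
1/n_f² − 1/n_i² = 3.2653680 / 13.6057 = 0.24000000

Since 1/n_i² must be positive, we need 1/n_f² > 0.24000000, i.e. n_f ≤ 2. For each allowed n_f, solve n_i = (1/n_f² − 0.24000000)^(−1/2) and check whether it is a whole number:
  n_f = 1: 1/n_i² = 1.00000000 − 0.24000000 = 0.76000000 → n_i = 1.147  (not an integer) ✗
  n_f = 2: 1/n_i² = 0.25000000 − 0.24000000 = 0.01000000 → n_i = 10.000  → integer, n_i = 10 ✓

Only n_f = 2 gives an integer upper level, n_i = 10.

The transition is from n = 10 to n = 2 (emission).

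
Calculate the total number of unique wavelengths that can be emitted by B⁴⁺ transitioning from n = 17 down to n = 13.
10

The electron can occupy levels n = 13, 14, ..., 17 during de-excitation — that is m = 17 - 13 + 1 = 5 distinct levels.

The number of distinct spectral lines equals the number of ways to choose 2 of these m levels (each pair gives one possible emission transition):

Number of lines = m(m-1)/2 = 5×4/2 = 10

These correspond to all possible transitions between the 5 levels:
17 → 16, 17 → 15, 17 → 14, 17 → 13, 16 → 15, 16 → 14, 16 → 13, 15 → 14...

Each transition produces a photon with a unique energy (and thus wavelength). This count does not depend on Z.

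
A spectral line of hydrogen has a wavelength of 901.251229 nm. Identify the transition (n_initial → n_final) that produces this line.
n = 10 → n = 3

First, find the photon energy from the wavelength (hc = 1239.84 eV·nm):
E = hc/λ = 1239.84 eV·nm / 901.251229 nm = 1.3756874 eV

The energy levels of hydrogen satisfy E_n = -13.6057 / n² eV, so an emission n_i → n_f releases
ΔE = 13.6057 × (1/n_f² − 1/n_i²) eV.

Setting ΔE equal to the photon energy:
1/n_f² − 1/n_i² = 1.3756874 / 13.6057 = 0.10111111

Since 1/n_i² must be positive, we need 1/n_f² > 0.10111111, i.e. n_f ≤ 3. For each allowed n_f, solve n_i = (1/n_f² − 0.10111111)^(−1/2) and check whether it is a whole number:
  n_f = 1: 1/n_i² = 1.00000000 − 0.10111111 = 0.89888889 → n_i = 1.055  (not an integer) ✗
  n_f = 2: 1/n_i² = 0.25000000 − 0.10111111 = 0.14888889 → n_i = 2.592  (not an integer) ✗
  n_f = 3: 1/n_i² = 0.11111111 − 0.10111111 = 0.01000000 → n_i = 10.000  → integer, n_i = 10 ✓

Only n_f = 3 gives an integer upper level, n_i = 10.

The transition is from n = 10 to n = 3 (emission).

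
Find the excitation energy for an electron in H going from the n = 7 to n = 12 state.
0.183183 eV

The energy levels of a hydrogen-like atom are E_n = -13.6057 eV / n².

Energy at n = 7: E_7 = -13.6057 / 7² = -0.277667347 eV
Energy at n = 12: E_12 = -13.6057 / 12² = -0.094484028 eV

The excitation energy is the difference:
ΔE = E_12 - E_7
ΔE = -0.094484028 - (-0.277667347)
ΔE = 0.183183 eV

Since this is positive, energy must be absorbed (photon absorption).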